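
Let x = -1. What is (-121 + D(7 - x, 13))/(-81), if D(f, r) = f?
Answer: 113/81 ≈ 1.3951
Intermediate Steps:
(-121 + D(7 - x, 13))/(-81) = (-121 + (7 - 1*(-1)))/(-81) = -(-121 + (7 + 1))/81 = -(-121 + 8)/81 = -1/81*(-113) = 113/81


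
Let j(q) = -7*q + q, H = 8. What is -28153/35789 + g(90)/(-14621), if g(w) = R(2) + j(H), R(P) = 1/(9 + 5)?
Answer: -5738735763/7325793566 ≈ -0.78336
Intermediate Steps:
R(P) = 1/14
j(q) = -6*q
g(w) = -671/14 (g(w) = 1/14 - 6*8 = 1/14 - 48 = -671/14)
-28153/35789 + g(90)/(-14621) = -28153/35789 - 671/14/(-14621) = -28153*1/35789 - 671/14*(-1/14621) = -28153/35789 + 671/204694 = -5738735763/7325793566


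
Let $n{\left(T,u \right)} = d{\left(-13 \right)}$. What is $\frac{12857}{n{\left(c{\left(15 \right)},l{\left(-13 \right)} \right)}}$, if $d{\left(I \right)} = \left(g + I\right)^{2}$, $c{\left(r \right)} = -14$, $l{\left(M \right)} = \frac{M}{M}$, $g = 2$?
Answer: $\frac{12857}{121} \approx 106.26$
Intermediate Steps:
$l{\left(M \right)} = 1$
$d{\left(I \right)} = \left(2 + I\right)^{2}$
$n{\left(T,u \right)} = 121$ ($n{\left(T,u \right)} = \left(2 - 13\right)^{2} = \left(-11\right)^{2} = 121$)
$\frac{12857}{n{\left(c{\left(15 \right)},l{\left(-13 \right)} \right)}} = \frac{12857}{121}$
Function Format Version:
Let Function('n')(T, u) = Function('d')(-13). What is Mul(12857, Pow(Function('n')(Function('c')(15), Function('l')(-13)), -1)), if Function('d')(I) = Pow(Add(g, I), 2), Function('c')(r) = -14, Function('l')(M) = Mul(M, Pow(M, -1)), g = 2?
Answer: Rational(12857, 121) ≈ 106.26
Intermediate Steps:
Function('l')(M) = 1
Function('d')(I) = Pow(Add(2, I), 2)
Function('n')(T, u) = 121 (Function('n')(T, u) = Pow(Add(2, -13), 2) = Pow(-11, 2) = 121)
Mul(12857, Pow(Function('n')(Function('c')(15), Function('l')(-13)), -1)) = Mul(12857, Pow(121, -1)) = Mul(12857, Rational(1, 121)) = Rational(12857, 121)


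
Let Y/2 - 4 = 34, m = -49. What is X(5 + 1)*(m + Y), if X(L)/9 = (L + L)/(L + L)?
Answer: 243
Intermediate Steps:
Y = 76 (Y = 8 + 2*34 = 8 + 68 = 76)
X(L) = 9 (X(L) = 9*((L + L)/(L + L)) = 9*((2*L)/((2*L))) = 9*((2*L)*(1/(2*L))) = 9*1 = 9)
X(5 + 1)*(m + Y) = 9*(-49 + 76) = 9*27 = 243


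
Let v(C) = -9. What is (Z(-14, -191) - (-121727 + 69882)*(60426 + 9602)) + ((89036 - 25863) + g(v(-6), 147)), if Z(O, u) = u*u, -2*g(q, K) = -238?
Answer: 3630701433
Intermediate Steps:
g(q, K) = 119 (g(q, K) = -½*(-238) = 119)
Z(O, u) = u²
(Z(-14, -191) - (-121727 + 69882)*(60426 + 9602)) + ((89036 - 25863) + g(v(-6), 147)) = ((-191)² - (-121727 + 69882)*(60426 + 9602)) + ((89036 - 25863) + 119) = (36481 - (-51845)*70028) + (63173 + 119) = (36481 - 1*(-3630601660)) + 63292 = (36481 + 3630601660) + 63292 = 3630638141 + 63292 = 3630701433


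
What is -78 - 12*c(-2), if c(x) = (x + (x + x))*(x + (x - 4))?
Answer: -654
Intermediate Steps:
c(x) = 3*x*(-4 + 2*x) (c(x) = (x + 2*x)*(x + (-4 + x)) = (3*x)*(-4 + 2*x) = 3*x*(-4 + 2*x))
-78 - 12*c(-2) = -78 - 72*(-2)*(-2 - 2) = -78 - 72*(-2)*(-4) = -78 - 12*48 = -78 - 576 = -654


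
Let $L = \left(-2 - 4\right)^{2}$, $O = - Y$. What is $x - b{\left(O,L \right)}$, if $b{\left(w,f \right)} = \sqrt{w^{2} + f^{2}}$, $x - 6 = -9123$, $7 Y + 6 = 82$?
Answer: $-9117 - \frac{4 \sqrt{4330}}{7} \approx -9154.6$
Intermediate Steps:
$Y = \frac{76}{7}$ ($Y = - \frac{6}{7} + \frac{1}{7} \cdot 82 = - \frac{6}{7} + \frac{82}{7} = \frac{76}{7} \approx 10.857$)
$x = -9117$ ($x = 6 - 9123 = -9117$)
$O = - \frac{76}{7}$ ($O = \left(-1\right) \frac{76}{7} = - \frac{76}{7} \approx -10.857$)
$L = 36$ ($L = \left(-6\right)^{2} = 36$)
$b{\left(w,f \right)} = \sqrt{f^{2} + w^{2}}$
$x - b{\left(O,L \right)} = -9117 - \sqrt{36^{2} + \left(- \frac{76}{7}\right)^{2}} = -9117 - \sqrt{1296 + \frac{5776}{49}} = -9117 - \sqrt{\frac{69280}{49}} = -9117 - \frac{4 \sqrt{4330}}{7}$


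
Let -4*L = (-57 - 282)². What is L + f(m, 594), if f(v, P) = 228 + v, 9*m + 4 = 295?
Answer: -341639/12 ≈ -28470.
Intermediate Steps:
m = 97/3 (m = -4/9 + (⅑)*295 = -4/9 + 295/9 = 97/3 ≈ 32.333)
L = -114921/4 (L = -(-57 - 282)²/4 = -¼*(-339)² = -¼*114921 = -114921/4 ≈ -28730.)
L + f(m, 594) = -114921/4 + (228 + 97/3) = -114921/4 + 781/3 = -341639/12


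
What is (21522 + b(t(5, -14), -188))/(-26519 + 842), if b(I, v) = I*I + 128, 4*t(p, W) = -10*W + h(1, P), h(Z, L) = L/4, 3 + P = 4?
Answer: -5857121/6573312 ≈ -0.89105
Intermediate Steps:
P = 1 (P = -3 + 4 = 1)
h(Z, L) = L/4 (h(Z, L) = L*(¼) = L/4)
t(p, W) = 1/16 - 5*W/2 (t(p, W) = (-10*W + (¼)*1)/4 = (-10*W + ¼)/4 = (¼ - 10*W)/4 = 1/16 - 5*W/2)
b(I, v) = 128 + I² (b(I, v) = I² + 128 = 128 + I²)
(21522 + b(t(5, -14), -188))/(-26519 + 842) = (21522 + (128 + (1/16 - 5/2*(-14))²))/(-26519 + 842) = (21522 + (128 + (1/16 + 35)²))/(-25677) = (21522 + (128 + (561/16)²))*(-1/25677) = (21522 + (128 + 314721/256))*(-1/25677) = (21522 + 347489/256)*(-1/25677) = (5857121/256)*(-1/25677) = -5857121/6573312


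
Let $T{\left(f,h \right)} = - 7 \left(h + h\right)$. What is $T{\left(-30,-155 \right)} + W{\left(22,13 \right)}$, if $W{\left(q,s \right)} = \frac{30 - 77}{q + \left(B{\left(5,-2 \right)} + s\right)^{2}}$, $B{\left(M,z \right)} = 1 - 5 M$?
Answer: $\frac{310263}{143} \approx 2169.7$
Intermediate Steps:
$T{\left(f,h \right)} = - 14 h$ ($T{\left(f,h \right)} = - 7 \cdot 2 h = - 14 h$)
$W{\left(q,s \right)} = - \frac{47}{q + \left(-24 + s\right)^{2}}$ ($W{\left(q,s \right)} = \frac{30 - 77}{q + \left(\left(1 - 25\right) + s\right)^{2}} = - \frac{47}{q + \left(\left(1 - 25\right) + s\right)^{2}} = - \frac{47}{q + \left(-24 + s\right)^{2}}$)
$T{\left(-30,-155 \right)} + W{\left(22,13 \right)} = \left(-14\right) \left(-155\right) - \frac{47}{22 + \left(-24 + 13\right)^{2}} = 2170 - \frac{47}{22 + \left(-11\right)^{2}} = 2170 - \frac{47}{22 + 121} = 2170 - \frac{47}{143} = \frac{310263}{143}$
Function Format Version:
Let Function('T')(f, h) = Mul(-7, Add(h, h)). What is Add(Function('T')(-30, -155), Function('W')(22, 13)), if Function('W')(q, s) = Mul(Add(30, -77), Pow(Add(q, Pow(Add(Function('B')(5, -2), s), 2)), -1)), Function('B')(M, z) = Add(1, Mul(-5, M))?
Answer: Rational(310263, 143) ≈ 2169.7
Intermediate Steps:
Function('T')(f, h) = Mul(-14, h) (Function('T')(f, h) = Mul(-7, Mul(2, h)) = Mul(-14, h))
Function('W')(q, s) = Mul(-47, Pow(Add(q, Pow(Add(-24, s), 2)), -1)) (Function('W')(q, s) = Mul(Add(30, -77), Pow(Add(q, Pow(Add(Add(1, Mul(-5, 5)), s), 2)), -1)) = Mul(-47, Pow(Add(q, Pow(Add(Add(1, -25), s), 2)), -1)) = Mul(-47, Pow(Add(q, Pow(Add(-24, s), 2)), -1)))
Add(Function('T')(-30, -155), Function('W')(22, 13)) = Add(Mul(-14, -155), Mul(-47, Pow(Add(22, Pow(Add(-24, 13), 2)), -1))) = Add(2170, Mul(-47, Pow(Add(22, Pow(-11, 2)), -1))) = Add(2170, Mul(-47, Pow(Add(22, 121), -1))) = Add(2170, Mul(-47, Pow(143, -1))) = Add(2170, Mul(-47, Rational(1, 143))) = Add(2170, Rational(-47, 143)) = Rational(310263, 143)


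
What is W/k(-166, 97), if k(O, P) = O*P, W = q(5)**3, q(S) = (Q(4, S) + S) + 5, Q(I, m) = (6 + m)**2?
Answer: -2248091/16102 ≈ -139.62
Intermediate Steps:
q(S) = 5 + S + (6 + S)**2 (q(S) = ((6 + S)**2 + S) + 5 = (S + (6 + S)**2) + 5 = 5 + S + (6 + S)**2)
W = 2248091 (W = (5 + 5 + (6 + 5)**2)**3 = (5 + 5 + 11**2)**3 = (5 + 5 + 121)**3 = 131**3 = 2248091)
W/k(-166, 97) = 2248091/((-166*97)) = 2248091/(-16102) = 2248091*(-1/16102) = -2248091/16102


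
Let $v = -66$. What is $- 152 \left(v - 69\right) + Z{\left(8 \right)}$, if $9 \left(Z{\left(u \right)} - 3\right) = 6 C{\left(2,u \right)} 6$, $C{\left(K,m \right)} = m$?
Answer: $20555$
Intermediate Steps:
$Z{\left(u \right)} = 3 + 4 u$ ($Z{\left(u \right)} = 3 + \frac{6 u 6}{9} = 3 + \frac{36 u}{9} = 3 + 4 u$)
$- 152 \left(v - 69\right) + Z{\left(8 \right)} = - 152 \left(-66 - 69\right) + \left(3 + 4 \cdot 8\right) = \left(-152\right) \left(-135\right) + \left(3 + 32\right) = 20520 + 35 = 20555$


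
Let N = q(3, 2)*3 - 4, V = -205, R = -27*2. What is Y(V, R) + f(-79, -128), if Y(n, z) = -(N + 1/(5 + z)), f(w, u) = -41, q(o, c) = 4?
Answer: -2400/49 ≈ -48.980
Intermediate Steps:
R = -54
N = 8 (N = 4*3 - 4 = 12 - 4 = 8)
Y(n, z) = -8 - 1/(5 + z) (Y(n, z) = -(8 + 1/(5 + z)) = -8 - 1/(5 + z))
Y(V, R) + f(-79, -128) = (-41 - 8*(-54))/(5 - 54) - 41 = (-41 + 432)/(-49) - 41 = -1/49*391 - 41 = -391/49 - 41 = -2400/49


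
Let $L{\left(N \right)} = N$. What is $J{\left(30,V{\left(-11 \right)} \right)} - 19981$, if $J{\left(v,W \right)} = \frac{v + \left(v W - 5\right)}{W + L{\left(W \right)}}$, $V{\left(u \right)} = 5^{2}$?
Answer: $- \frac{39931}{2} \approx -19966.0$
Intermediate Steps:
$V{\left(u \right)} = 25$
$J{\left(v,W \right)} = \frac{-5 + v + W v}{2 W}$ ($J{\left(v,W \right)} = \frac{v + \left(v W - 5\right)}{W + W} = \frac{v + \left(W v - 5\right)}{2 W} = \left(v + \left(-5 + W v\right)\right) \frac{1}{2 W} = \left(-5 + v + W v\right) \frac{1}{2 W} = \frac{-5 + v + W v}{2 W}$)
$J{\left(30,V{\left(-11 \right)} \right)} - 19981 = \frac{-5 + 30 + 25 \cdot 30}{2 \cdot 25} - 19981 = \frac{1}{2} \cdot \frac{1}{25} \left(-5 + 30 + 750\right) - 19981 = \frac{1}{2} \cdot \frac{1}{25} \cdot 775 - 19981 = \frac{31}{2} - 19981 = - \frac{39931}{2}$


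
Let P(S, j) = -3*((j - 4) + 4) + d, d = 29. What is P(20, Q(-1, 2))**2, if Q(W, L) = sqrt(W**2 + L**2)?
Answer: 886 - 174*sqrt(5) ≈ 496.92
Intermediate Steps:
Q(W, L) = sqrt(L**2 + W**2)
P(S, j) = 29 - 3*j (P(S, j) = -3*((j - 4) + 4) + 29 = -3*((-4 + j) + 4) + 29 = -3*j + 29 = 29 - 3*j)
P(20, Q(-1, 2))**2 = (29 - 3*sqrt(2**2 + (-1)**2))**2 = (29 - 3*sqrt(4 + 1))**2 = (29 - 3*sqrt(5))**2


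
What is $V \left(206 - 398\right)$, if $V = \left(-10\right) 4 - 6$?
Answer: $8832$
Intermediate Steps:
$V = -46$ ($V = -40 - 6 = -46$)
$V \left(206 - 398\right) = - 46 \left(206 - 398\right) = \left(-46\right) \left(-192\right) = 8832$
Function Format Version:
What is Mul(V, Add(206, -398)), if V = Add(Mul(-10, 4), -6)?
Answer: 8832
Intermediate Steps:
V = -46 (V = Add(-40, -6) = -46)
Mul(V, Add(206, -398)) = Mul(-46, Add(206, -398)) = Mul(-46, -192) = 8832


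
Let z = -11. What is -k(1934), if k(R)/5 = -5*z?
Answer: -275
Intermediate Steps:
k(R) = 275 (k(R) = 5*(-5*(-11)) = 5*55 = 275)
-k(1934) = -1*275 = -275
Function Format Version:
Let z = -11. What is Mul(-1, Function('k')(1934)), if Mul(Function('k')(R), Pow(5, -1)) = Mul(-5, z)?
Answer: -275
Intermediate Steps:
Function('k')(R) = 275 (Function('k')(R) = Mul(5, Mul(-5, -11)) = Mul(5, 55) = 275)
Mul(-1, Function('k')(1934)) = Mul(-1, 275) = -275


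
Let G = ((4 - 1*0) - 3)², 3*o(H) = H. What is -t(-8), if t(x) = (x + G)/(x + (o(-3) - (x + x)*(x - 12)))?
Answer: -1/47 ≈ -0.021277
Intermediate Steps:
o(H) = H/3
G = 1 (G = ((4 + 0) - 3)² = (4 - 3)² = 1² = 1)
t(x) = (1 + x)/(-1 + x - 2*x*(-12 + x)) (t(x) = (x + 1)/(x + ((⅓)*(-3) - (x + x)*(x - 12))) = (1 + x)/(x + (-1 - 2*x*(-12 + x))) = (1 + x)/(-1 + x - 2*x*(-12 + x)))
-t(-8) = -(-1 - 1*(-8))/(1 - 25*(-8) + 2*(-8)²) = -(-1 + 8)/(1 + 200 + 2*64) = -7/(1 + 200 + 128) = -7/329 = -1*1/47 = -1/47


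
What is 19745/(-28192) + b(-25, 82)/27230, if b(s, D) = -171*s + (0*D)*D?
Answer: -41713555/76766816 ≈ -0.54338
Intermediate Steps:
b(s, D) = -171*s (b(s, D) = -171*s + 0*D = -171*s + 0 = -171*s)
19745/(-28192) + b(-25, 82)/27230 = 19745/(-28192) - 171*(-25)/27230 = 19745*(-1/28192) + 4275*(1/27230) = -19745/28192 + 855/5446 = -41713555/76766816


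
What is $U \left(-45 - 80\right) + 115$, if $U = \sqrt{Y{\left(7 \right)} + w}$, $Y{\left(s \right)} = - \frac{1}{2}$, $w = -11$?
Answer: $115 - \frac{125 i \sqrt{46}}{2} \approx 115.0 - 423.9 i$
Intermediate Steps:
$Y{\left(s \right)} = - \frac{1}{2}$ ($Y{\left(s \right)} = \left(-1\right) \frac{1}{2} = - \frac{1}{2}$)
$U = \frac{i \sqrt{46}}{2}$ ($U = \sqrt{- \frac{1}{2} - 11} = \sqrt{- \frac{23}{2}} = \frac{i \sqrt{46}}{2} \approx 3.3912 i$)
$U \left(-45 - 80\right) + 115 = \frac{i \sqrt{46}}{2} \left(-45 - 80\right) + 115 = \frac{i \sqrt{46}}{2} \left(-125\right) + 115 = - \frac{125 i \sqrt{46}}{2} + 115 = 115 - \frac{125 i \sqrt{46}}{2}$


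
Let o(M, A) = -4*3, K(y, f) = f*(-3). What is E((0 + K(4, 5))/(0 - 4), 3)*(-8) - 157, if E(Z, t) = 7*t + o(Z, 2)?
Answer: -229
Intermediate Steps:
K(y, f) = -3*f
o(M, A) = -12
E(Z, t) = -12 + 7*t (E(Z, t) = 7*t - 12 = -12 + 7*t)
E((0 + K(4, 5))/(0 - 4), 3)*(-8) - 157 = (-12 + 7*3)*(-8) - 157 = (-12 + 21)*(-8) - 157 = 9*(-8) - 157 = -72 - 157 = -229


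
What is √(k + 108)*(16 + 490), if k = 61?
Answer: 6578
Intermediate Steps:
√(k + 108)*(16 + 490) = √(61 + 108)*(16 + 490) = √169*506 = 13*506 = 6578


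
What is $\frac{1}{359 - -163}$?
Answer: $\frac{1}{522} \approx 0.0019157$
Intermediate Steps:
$\frac{1}{359 - -163} = \frac{1}{359 + 163} = \frac{1}{522}$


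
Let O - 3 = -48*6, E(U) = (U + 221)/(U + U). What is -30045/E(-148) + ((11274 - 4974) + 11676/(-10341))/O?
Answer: 8735168110216/71714835 ≈ 1.2180e+5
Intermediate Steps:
E(U) = (221 + U)/(2*U) (E(U) = (221 + U)/((2*U)) = (221 + U)*(1/(2*U)) = (221 + U)/(2*U))
O = -285 (O = 3 - 48*6 = 3 - 288 = -285)
-30045/E(-148) + ((11274 - 4974) + 11676/(-10341))/O = -30045*(-296/(221 - 148)) + ((11274 - 4974) + 11676/(-10341))/(-285) = -30045/((½)*(-1/148)*73) + (6300 + 11676*(-1/10341))*(-1/285) = -30045/(-73/296) + (6300 - 3892/3447)*(-1/285) = -30045*(-296/73) + (21712208/3447)*(-1/285) = 8893320/73 - 21712208/982395 = 8735168110216/71714835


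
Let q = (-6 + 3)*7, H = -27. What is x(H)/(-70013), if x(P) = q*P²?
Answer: 15309/70013 ≈ 0.21866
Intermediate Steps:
q = -21 (q = -3*7 = -21)
x(P) = -21*P²
x(H)/(-70013) = -21*(-27)²/(-70013) = -21*729*(-1/70013) = -15309*(-1/70013) = 15309/70013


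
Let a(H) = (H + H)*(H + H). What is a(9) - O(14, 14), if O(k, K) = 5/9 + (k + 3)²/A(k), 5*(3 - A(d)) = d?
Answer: -10094/9 ≈ -1121.6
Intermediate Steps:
A(d) = 3 - d/5
a(H) = 4*H² (a(H) = (2*H)*(2*H) = 4*H²)
O(k, K) = 5/9 + (3 + k)²/(3 - k/5) (O(k, K) = 5/9 + (k + 3)²/(3 - k/5) = 5*(⅑) + (3 + k)²/(3 - k/5) = 5/9 + (3 + k)²/(3 - k/5))
a(9) - O(14, 14) = 4*9² - 5*(-15 + 14 - 9*(3 + 14)²)/(9*(-15 + 14)) = 4*81 - 5*(-15 + 14 - 9*17²)/(9*(-1)) = 324 - 5*(-1)*(-15 + 14 - 9*289)/9 = 324 - 5*(-1)*(-15 + 14 - 2601)/9 = 324 - 5*(-1)*(-2602)/9 = 324 - 1*13010/9 = 324 - 13010/9 = -10094/9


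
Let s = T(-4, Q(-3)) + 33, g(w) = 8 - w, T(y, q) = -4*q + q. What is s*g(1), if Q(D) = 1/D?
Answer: 238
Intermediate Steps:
T(y, q) = -3*q
s = 34 (s = -3/(-3) + 33 = -3*(-⅓) + 33 = 1 + 33 = 34)
s*g(1) = 34*(8 - 1*1) = 34*(8 - 1) = 34*7 = 238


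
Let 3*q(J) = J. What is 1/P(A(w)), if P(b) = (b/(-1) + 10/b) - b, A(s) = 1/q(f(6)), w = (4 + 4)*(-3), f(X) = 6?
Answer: 1/19 ≈ 0.052632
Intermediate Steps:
q(J) = J/3
w = -24 (w = 8*(-3) = -24)
A(s) = ½ (A(s) = 1/((⅓)*6) = 1/2 = ½)
P(b) = -2*b + 10/b (P(b) = (b*(-1) + 10/b) - b = (-b + 10/b) - b = -2*b + 10/b)
1/P(A(w)) = 1/(-2*½ + 10/(½)) = 1/(-1 + 10*2) = 1/(-1 + 20) = 1/19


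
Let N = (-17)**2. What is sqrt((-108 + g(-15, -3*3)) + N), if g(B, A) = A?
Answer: 2*sqrt(43) ≈ 13.115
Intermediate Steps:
N = 289
sqrt((-108 + g(-15, -3*3)) + N) = sqrt((-108 - 3*3) + 289) = sqrt((-108 - 9) + 289) = sqrt(-117 + 289) = sqrt(172) = 2*sqrt(43)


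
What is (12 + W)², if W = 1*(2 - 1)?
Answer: 169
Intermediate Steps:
W = 1 (W = 1*1 = 1)
(12 + W)² = (12 + 1)² = 13² = 169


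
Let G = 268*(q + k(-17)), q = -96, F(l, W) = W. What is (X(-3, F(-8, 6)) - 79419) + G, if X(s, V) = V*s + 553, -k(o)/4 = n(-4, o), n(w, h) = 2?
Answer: -106756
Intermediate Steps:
k(o) = -8 (k(o) = -4*2 = -8)
X(s, V) = 553 + V*s
G = -27872 (G = 268*(-96 - 8) = 268*(-104) = -27872)
(X(-3, F(-8, 6)) - 79419) + G = ((553 + 6*(-3)) - 79419) - 27872 = ((553 - 18) - 79419) - 27872 = (535 - 79419) - 27872 = -78884 - 27872 = -106756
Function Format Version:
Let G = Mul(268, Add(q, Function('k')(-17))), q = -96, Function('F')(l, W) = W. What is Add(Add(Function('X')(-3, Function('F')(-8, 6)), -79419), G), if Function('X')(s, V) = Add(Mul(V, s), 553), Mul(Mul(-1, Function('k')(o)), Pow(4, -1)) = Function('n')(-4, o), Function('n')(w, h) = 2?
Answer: -106756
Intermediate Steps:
Function('k')(o) = -8 (Function('k')(o) = Mul(-4, 2) = -8)
Function('X')(s, V) = Add(553, Mul(V, s))
G = -27872 (G = Mul(268, Add(-96, -8)) = Mul(268, -104) = -27872)
Add(Add(Function('X')(-3, Function('F')(-8, 6)), -79419), G) = Add(Add(Add(553, Mul(6, -3)), -79419), -27872) = Add(Add(Add(553, -18), -79419), -27872) = Add(Add(535, -79419), -27872) = Add(-78884, -27872) = -106756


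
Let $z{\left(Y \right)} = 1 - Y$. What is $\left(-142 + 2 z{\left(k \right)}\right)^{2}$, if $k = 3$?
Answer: $21316$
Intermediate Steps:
$\left(-142 + 2 z{\left(k \right)}\right)^{2} = \left(-142 + 2 \left(1 - 3\right)\right)^{2} = \left(-142 + 2 \left(-2\right)\right)^{2} = \left(-142 - 4\right)^{2} = \left(-146\right)^{2} = 21316$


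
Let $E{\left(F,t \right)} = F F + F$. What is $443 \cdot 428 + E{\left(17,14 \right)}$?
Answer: $189910$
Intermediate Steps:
$E{\left(F,t \right)} = F + F^{2}$ ($E{\left(F,t \right)} = F^{2} + F = F + F^{2}$)
$443 \cdot 428 + E{\left(17,14 \right)} = 443 \cdot 428 + 17 \left(1 + 17\right) = 189604 + 17 \cdot 18 = 189604 + 306 = 189910$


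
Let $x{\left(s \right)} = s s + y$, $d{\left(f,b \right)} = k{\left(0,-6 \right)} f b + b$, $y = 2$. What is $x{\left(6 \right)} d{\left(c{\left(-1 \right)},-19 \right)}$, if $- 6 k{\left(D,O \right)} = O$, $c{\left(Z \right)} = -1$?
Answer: $0$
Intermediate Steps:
$k{\left(D,O \right)} = - \frac{O}{6}$
$d{\left(f,b \right)} = b + b f$ ($d{\left(f,b \right)} = \left(- \frac{1}{6}\right) \left(-6\right) f b + b = 1 f b + b = f b + b = b f + b = b + b f$)
$x{\left(s \right)} = 2 + s^{2}$ ($x{\left(s \right)} = s s + 2 = s^{2} + 2 = 2 + s^{2}$)
$x{\left(6 \right)} d{\left(c{\left(-1 \right)},-19 \right)} = \left(2 + 6^{2}\right) \left(- 19 \left(1 - 1\right)\right) = \left(2 + 36\right) \left(\left(-19\right) 0\right) = 38 \cdot 0 = 0$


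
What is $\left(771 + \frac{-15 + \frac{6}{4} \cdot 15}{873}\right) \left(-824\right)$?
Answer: $- \frac{184875524}{291} \approx -6.3531 \cdot 10^{5}$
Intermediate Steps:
$\left(771 + \frac{-15 + \frac{6}{4} \cdot 15}{873}\right) \left(-824\right) = \left(771 + \left(-15 + 6 \cdot \frac{1}{4} \cdot 15\right) \frac{1}{873}\right) \left(-824\right) = \left(771 + \left(-15 + \frac{3}{2} \cdot 15\right) \frac{1}{873}\right) \left(-824\right) = \left(771 + \left(-15 + \frac{45}{2}\right) \frac{1}{873}\right) \left(-824\right) = \left(771 + \frac{15}{2} \cdot \frac{1}{873}\right) \left(-824\right) = \left(771 + \frac{5}{582}\right) \left(-824\right) = \frac{448727}{582} \left(-824\right) = - \frac{184875524}{291}$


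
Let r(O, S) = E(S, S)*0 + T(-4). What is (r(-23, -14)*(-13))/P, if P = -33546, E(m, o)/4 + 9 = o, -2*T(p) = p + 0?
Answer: 13/16773 ≈ 0.00077506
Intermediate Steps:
T(p) = -p/2 (T(p) = -(p + 0)/2 = -p/2)
E(m, o) = -36 + 4*o
r(O, S) = 2 (r(O, S) = (-36 + 4*S)*0 - ½*(-4) = 0 + 2 = 2)
(r(-23, -14)*(-13))/P = (2*(-13))/(-33546) = -26*(-1/33546) = 13/16773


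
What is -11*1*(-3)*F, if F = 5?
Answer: 165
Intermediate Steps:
-11*1*(-3)*F = -11*1*(-3)*5 = -(-33)*5 = -11*(-15) = 165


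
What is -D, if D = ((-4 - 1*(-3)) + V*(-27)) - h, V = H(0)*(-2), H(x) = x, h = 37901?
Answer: 37902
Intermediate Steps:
V = 0 (V = 0*(-2) = 0)
D = -37902 (D = ((-4 - 1*(-3)) + 0*(-27)) - 1*37901 = ((-4 + 3) + 0) - 37901 = (-1 + 0) - 37901 = -1 - 37901 = -37902)
-D = -1*(-37902) = 37902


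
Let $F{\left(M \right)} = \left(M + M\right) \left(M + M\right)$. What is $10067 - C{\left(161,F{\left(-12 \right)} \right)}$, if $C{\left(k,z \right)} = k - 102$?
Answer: $10008$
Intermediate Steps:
$F{\left(M \right)} = 4 M^{2}$ ($F{\left(M \right)} = 2 M 2 M = 4 M^{2}$)
$C{\left(k,z \right)} = -102 + k$
$10067 - C{\left(161,F{\left(-12 \right)} \right)} = 10067 - \left(-102 + 161\right) = 10067 - 59 = 10008$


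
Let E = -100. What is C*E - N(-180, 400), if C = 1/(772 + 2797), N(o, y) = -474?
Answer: 1691606/3569 ≈ 473.97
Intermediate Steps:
C = 1/3569 ≈ 0.00028019
C*E - N(-180, 400) = (1/3569)*(-100) - 1*(-474) = -100/3569 + 474 = 1691606/3569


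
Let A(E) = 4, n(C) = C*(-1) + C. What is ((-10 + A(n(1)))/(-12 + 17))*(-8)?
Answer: 48/5 ≈ 9.6000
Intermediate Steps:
n(C) = 0 (n(C) = -C + C = 0)
((-10 + A(n(1)))/(-12 + 17))*(-8) = ((-10 + 4)/(-12 + 17))*(-8) = (-6/5)*(-8) = ((⅕)*(-6))*(-8) = -6/5*(-8) = 48/5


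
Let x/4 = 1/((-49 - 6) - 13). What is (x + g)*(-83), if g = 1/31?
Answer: 1162/527 ≈ 2.2049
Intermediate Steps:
g = 1/31 ≈ 0.032258
x = -1/17 (x = 4/((-49 - 6) - 13) = 4/(-55 - 13) = 4/(-68) = 4*(-1/68) = -1/17 ≈ -0.058824)
(x + g)*(-83) = (-1/17 + 1/31)*(-83) = -14/527*(-83) = 1162/527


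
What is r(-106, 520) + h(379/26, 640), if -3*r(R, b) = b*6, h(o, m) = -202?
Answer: -1242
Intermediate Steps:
r(R, b) = -2*b (r(R, b) = -b*6/3 = -2*b)
r(-106, 520) + h(379/26, 640) = -2*520 - 202 = -1040 - 202 = -1242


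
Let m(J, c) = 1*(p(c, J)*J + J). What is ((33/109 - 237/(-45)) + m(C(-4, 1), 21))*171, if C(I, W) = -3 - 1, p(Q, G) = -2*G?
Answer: -2835978/545 ≈ -5203.6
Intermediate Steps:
C(I, W) = -4
m(J, c) = J - 2*J² (m(J, c) = 1*((-2*J)*J + J) = 1*(-2*J² + J) = 1*(J - 2*J²) = J - 2*J²)
((33/109 - 237/(-45)) + m(C(-4, 1), 21))*171 = ((33/109 - 237/(-45)) - 4*(1 - 2*(-4)))*171 = ((33*(1/109) - 237*(-1/45)) - 4*(1 + 8))*171 = ((33/109 + 79/15) - 4*9)*171 = (9106/1635 - 36)*171 = -49754/1635*171 = -2835978/545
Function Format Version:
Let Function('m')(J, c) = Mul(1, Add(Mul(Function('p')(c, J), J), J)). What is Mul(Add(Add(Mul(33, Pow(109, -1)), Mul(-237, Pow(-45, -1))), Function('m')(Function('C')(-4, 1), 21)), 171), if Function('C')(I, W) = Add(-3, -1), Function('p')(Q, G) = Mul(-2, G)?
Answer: Rational(-2835978, 545) ≈ -5203.6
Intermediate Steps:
Function('C')(I, W) = -4
Function('m')(J, c) = Add(J, Mul(-2, Pow(J, 2))) (Function('m')(J, c) = Mul(1, Add(Mul(Mul(-2, J), J), J)) = Mul(1, Add(Mul(-2, Pow(J, 2)), J)) = Mul(1, Add(J, Mul(-2, Pow(J, 2)))) = Add(J, Mul(-2, Pow(J, 2))))
Mul(Add(Add(Mul(33, Pow(109, -1)), Mul(-237, Pow(-45, -1))), Function('m')(Function('C')(-4, 1), 21)), 171) = Mul(Add(Add(Mul(33, Pow(109, -1)), Mul(-237, Pow(-45, -1))), Mul(-4, Add(1, Mul(-2, -4)))), 171) = Mul(Add(Add(Mul(33, Rational(1, 109)), Mul(-237, Rational(-1, 45))), Mul(-4, Add(1, 8))), 171) = Mul(Add(Add(Rational(33, 109), Rational(79, 15)), Mul(-4, 9)), 171) = Mul(Add(Rational(9106, 1635), -36), 171) = Mul(Rational(-49754, 1635), 171) = Rational(-2835978, 545)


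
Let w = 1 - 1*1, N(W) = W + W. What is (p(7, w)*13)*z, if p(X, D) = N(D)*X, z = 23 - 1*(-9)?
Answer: 0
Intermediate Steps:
N(W) = 2*W
z = 32 (z = 23 + 9 = 32)
w = 0 (w = 1 - 1 = 0)
p(X, D) = 2*D*X (p(X, D) = (2*D)*X = 2*D*X)
(p(7, w)*13)*z = ((2*0*7)*13)*32 = (0*13)*32 = 0*32 = 0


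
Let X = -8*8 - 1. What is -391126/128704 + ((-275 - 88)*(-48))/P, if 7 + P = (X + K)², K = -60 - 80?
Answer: -1182649481/450657056 ≈ -2.6243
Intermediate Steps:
K = -140
X = -65 (X = -64 - 1 = -65)
P = 42018 (P = -7 + (-65 - 140)² = -7 + (-205)² = -7 + 42025 = 42018)
-391126/128704 + ((-275 - 88)*(-48))/P = -391126/128704 + ((-275 - 88)*(-48))/42018 = -391126*1/128704 - 363*(-48)*(1/42018) = -195563/64352 + 17424*(1/42018) = -195563/64352 + 2904/7003 = -1182649481/450657056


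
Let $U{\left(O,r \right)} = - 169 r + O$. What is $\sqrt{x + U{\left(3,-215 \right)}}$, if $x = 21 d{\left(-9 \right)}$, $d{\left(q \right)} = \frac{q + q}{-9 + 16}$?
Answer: $2 \sqrt{9071} \approx 190.48$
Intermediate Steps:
$d{\left(q \right)} = \frac{2 q}{7}$
$U{\left(O,r \right)} = O - 169 r$
$x = -54$ ($x = 21 \cdot \frac{2}{7} \left(-9\right) = 21 \left(- \frac{18}{7}\right) = -54$)
$\sqrt{x + U{\left(3,-215 \right)}} = \sqrt{-54 + \left(3 - -36335\right)} = \sqrt{-54 + \left(3 + 36335\right)} = \sqrt{-54 + 36338} = \sqrt{36284} = 2 \sqrt{9071}$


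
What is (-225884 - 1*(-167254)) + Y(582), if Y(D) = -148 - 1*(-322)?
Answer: -58456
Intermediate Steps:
Y(D) = 174 (Y(D) = -148 + 322 = 174)
(-225884 - 1*(-167254)) + Y(582) = (-225884 - 1*(-167254)) + 174 = (-225884 + 167254) + 174 = -58630 + 174 = -58456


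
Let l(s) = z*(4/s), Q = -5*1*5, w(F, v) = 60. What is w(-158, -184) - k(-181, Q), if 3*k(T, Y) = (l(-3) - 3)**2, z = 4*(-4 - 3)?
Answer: -8989/27 ≈ -332.93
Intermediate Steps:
z = -28 (z = 4*(-7) = -28)
Q = -25 (Q = -5*5 = -25)
l(s) = -112/s
k(T, Y) = 10609/27 (k(T, Y) = (-112/(-3) - 3)**2/3 = (-112*(-1/3) - 3)**2/3 = (112/3 - 3)**2/3 = (103/3)**2/3 = (1/3)*(10609/9) = 10609/27)
w(-158, -184) - k(-181, Q) = 60 - 1*10609/27 = 60 - 10609/27 = -8989/27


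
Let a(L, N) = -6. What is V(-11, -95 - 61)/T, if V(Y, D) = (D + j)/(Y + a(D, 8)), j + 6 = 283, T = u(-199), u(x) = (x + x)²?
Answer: -121/2692868 ≈ -4.4934e-5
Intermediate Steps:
u(x) = 4*x² (u(x) = (2*x)² = 4*x²)
T = 158404 (T = 4*(-199)² = 4*39601 = 158404)
j = 277 (j = -6 + 283 = 277)
V(Y, D) = (277 + D)/(-6 + Y) (V(Y, D) = (D + 277)/(Y - 6) = (277 + D)/(-6 + Y))
V(-11, -95 - 61)/T = ((277 + (-95 - 61))/(-6 - 11))/158404 = ((277 - 156)/(-17))*(1/158404) = -1/17*121*(1/158404) = -121/17*1/158404 = -121/2692868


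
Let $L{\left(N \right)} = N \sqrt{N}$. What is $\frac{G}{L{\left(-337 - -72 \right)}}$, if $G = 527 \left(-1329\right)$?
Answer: $- \frac{700383 i \sqrt{265}}{70225} \approx - 162.36 i$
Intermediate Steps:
$G = -700383$
$L{\left(N \right)} = N^{\frac{3}{2}}$
$\frac{G}{L{\left(-337 - -72 \right)}} = - \frac{700383}{\left(-337 - -72\right)^{\frac{3}{2}}} = - \frac{700383}{\left(-337 + 72\right)^{\frac{3}{2}}} = - \frac{700383}{\left(-265\right)^{\frac{3}{2}}} = - \frac{700383}{\left(-265\right) i \sqrt{265}} = - 700383 \frac{i \sqrt{265}}{70225} = - \frac{700383 i \sqrt{265}}{70225}$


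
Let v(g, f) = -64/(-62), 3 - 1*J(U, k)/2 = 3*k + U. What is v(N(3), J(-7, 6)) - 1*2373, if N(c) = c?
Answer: -73531/31 ≈ -2372.0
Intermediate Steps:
J(U, k) = 6 - 6*k - 2*U (J(U, k) = 6 - 2*(3*k + U) = 6 - 2*(U + 3*k) = 6 + (-6*k - 2*U) = 6 - 6*k - 2*U)
v(g, f) = 32/31 (v(g, f) = -64*(-1/62) = 32/31)
v(N(3), J(-7, 6)) - 1*2373 = 32/31 - 1*2373 = 32/31 - 2373 = -73531/31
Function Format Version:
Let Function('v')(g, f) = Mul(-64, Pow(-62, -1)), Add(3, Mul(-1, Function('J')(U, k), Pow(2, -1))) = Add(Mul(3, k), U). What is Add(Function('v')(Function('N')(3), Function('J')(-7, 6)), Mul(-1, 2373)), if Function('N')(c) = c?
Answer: Rational(-73531, 31) ≈ -2372.0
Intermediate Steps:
Function('J')(U, k) = Add(6, Mul(-6, k), Mul(-2, U)) (Function('J')(U, k) = Add(6, Mul(-2, Add(Mul(3, k), U))) = Add(6, Mul(-2, Add(U, Mul(3, k)))) = Add(6, Add(Mul(-6, k), Mul(-2, U))) = Add(6, Mul(-6, k), Mul(-2, U)))
Function('v')(g, f) = Rational(32, 31) (Function('v')(g, f) = Mul(-64, Rational(-1, 62)) = Rational(32, 31))
Add(Function('v')(Function('N')(3), Function('J')(-7, 6)), Mul(-1, 2373)) = Add(Rational(32, 31), Mul(-1, 2373)) = Add(Rational(32, 31), -2373) = Rational(-73531, 31)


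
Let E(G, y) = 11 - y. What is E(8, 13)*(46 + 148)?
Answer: -388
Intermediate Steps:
E(8, 13)*(46 + 148) = (11 - 1*13)*(46 + 148) = (11 - 13)*194 = -2*194 = -388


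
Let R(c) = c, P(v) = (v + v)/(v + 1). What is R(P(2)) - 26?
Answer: -74/3 ≈ -24.667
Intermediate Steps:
P(v) = 2*v/(1 + v) (P(v) = (2*v)/(1 + v) = 2*v/(1 + v))
R(P(2)) - 26 = 2*2/(1 + 2) - 26 = 2*2/3 - 26 = 2*2*(⅓) - 26 = 4/3 - 26 = -74/3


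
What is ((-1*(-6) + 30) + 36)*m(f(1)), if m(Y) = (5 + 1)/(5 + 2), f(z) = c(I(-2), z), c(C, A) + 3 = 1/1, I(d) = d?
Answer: 432/7 ≈ 61.714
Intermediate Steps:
c(C, A) = -2 (c(C, A) = -3 + 1/1 = -3 + 1 = -2)
f(z) = -2
m(Y) = 6/7
((-1*(-6) + 30) + 36)*m(f(1)) = ((-1*(-6) + 30) + 36)*(6/7) = ((6 + 30) + 36)*(6/7) = (36 + 36)*(6/7) = 72*(6/7) = 432/7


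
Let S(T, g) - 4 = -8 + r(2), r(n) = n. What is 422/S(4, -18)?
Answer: -211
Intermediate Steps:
S(T, g) = -2 (S(T, g) = 4 + (-8 + 2) = 4 - 6 = -2)
422/S(4, -18) = 422/(-2) = 422*(-½) = -211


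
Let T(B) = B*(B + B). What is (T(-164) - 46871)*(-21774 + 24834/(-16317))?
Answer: -273234306648/1813 ≈ -1.5071e+8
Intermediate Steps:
T(B) = 2*B**2 (T(B) = B*(2*B) = 2*B**2)
(T(-164) - 46871)*(-21774 + 24834/(-16317)) = (2*(-164)**2 - 46871)*(-21774 + 24834/(-16317)) = (2*26896 - 46871)*(-21774 + 24834*(-1/16317)) = (53792 - 46871)*(-21774 - 8278/5439) = 6921*(-118437064/5439) = -273234306648/1813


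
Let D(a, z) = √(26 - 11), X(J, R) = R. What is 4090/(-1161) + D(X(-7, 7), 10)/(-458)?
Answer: -4090/1161 - √15/458 ≈ -3.5313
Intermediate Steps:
D(a, z) = √15
4090/(-1161) + D(X(-7, 7), 10)/(-458) = 4090/(-1161) + √15/(-458) = 4090*(-1/1161) + √15*(-1/458) = -4090/1161 - √15/458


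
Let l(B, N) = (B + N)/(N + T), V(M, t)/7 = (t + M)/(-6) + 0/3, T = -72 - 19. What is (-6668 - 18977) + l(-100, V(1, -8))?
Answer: -12745014/497 ≈ -25644.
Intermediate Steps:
T = -91
V(M, t) = -7*M/6 - 7*t/6 (V(M, t) = 7*((t + M)/(-6) + 0/3) = 7*((M + t)*(-⅙) + 0*(⅓)) = 7*((-M/6 - t/6) + 0) = 7*(-M/6 - t/6) = -7*M/6 - 7*t/6)
l(B, N) = (B + N)/(-91 + N) (l(B, N) = (B + N)/(N - 91) = (B + N)/(-91 + N))
(-6668 - 18977) + l(-100, V(1, -8)) = (-6668 - 18977) + (-100 + (-7/6*1 - 7/6*(-8)))/(-91 + (-7/6*1 - 7/6*(-8))) = -25645 + (-100 + (-7/6 + 28/3))/(-91 + (-7/6 + 28/3)) = -25645 + (-100 + 49/6)/(-91 + 49/6) = -25645 - 551/6/(-497/6) = -25645 - 6/497*(-551/6) = -25645 + 551/497 = -12745014/497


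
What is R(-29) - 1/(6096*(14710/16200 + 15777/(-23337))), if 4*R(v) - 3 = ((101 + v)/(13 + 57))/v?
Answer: 93005316381/125610574915 ≈ 0.74043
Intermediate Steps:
R(v) = ¾ + (101/70 + v/70)/(4*v) (R(v) = ¾ + (((101 + v)/(13 + 57))/v)/4 = ¾ + (((101 + v)/70)/v)/4 = ¾ + (((101 + v)*(1/70))/v)/4 = ¾ + ((101/70 + v/70)/v)/4 = ¾ + (101/70 + v/70)/(4*v))
R(-29) - 1/(6096*(14710/16200 + 15777/(-23337))) = (1/280)*(101 + 211*(-29))/(-29) - 1/(6096*(14710/16200 + 15777/(-23337))) = (1/280)*(-1/29)*(101 - 6119) - 1/(6096*(14710*(1/16200) + 15777*(-1/23337))) = (1/280)*(-1/29)*(-6018) - 1/(6096*(1471/1620 - 1753/2593)) = 3009/4060 - 1/(6096*974443/4200660) = 3009/4060 - 4200660/(6096*974443) = 3009/4060 - 1*350055/495017044 = 3009/4060 - 350055/495017044 = 93005316381/125610574915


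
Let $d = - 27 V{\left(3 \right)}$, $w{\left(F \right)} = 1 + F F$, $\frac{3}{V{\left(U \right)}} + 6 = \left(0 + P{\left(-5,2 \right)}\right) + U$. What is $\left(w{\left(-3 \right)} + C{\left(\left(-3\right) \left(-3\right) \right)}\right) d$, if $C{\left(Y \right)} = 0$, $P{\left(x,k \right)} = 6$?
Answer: $-270$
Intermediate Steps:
$V{\left(U \right)} = \frac{3}{U}$ ($V{\left(U \right)} = \frac{3}{-6 + \left(\left(0 + 6\right) + U\right)} = \frac{3}{-6 + \left(6 + U\right)} = \frac{3}{U}$)
$w{\left(F \right)} = 1 + F^{2}$
$d = -27$ ($d = - 27 \cdot \frac{3}{3} = - 27 \cdot 3 \cdot \frac{1}{3} = \left(-27\right) 1 = -27$)
$\left(w{\left(-3 \right)} + C{\left(\left(-3\right) \left(-3\right) \right)}\right) d = \left(\left(1 + \left(-3\right)^{2}\right) + 0\right) \left(-27\right) = \left(\left(1 + 9\right) + 0\right) \left(-27\right) = \left(10 + 0\right) \left(-27\right) = 10 \left(-27\right) = -270$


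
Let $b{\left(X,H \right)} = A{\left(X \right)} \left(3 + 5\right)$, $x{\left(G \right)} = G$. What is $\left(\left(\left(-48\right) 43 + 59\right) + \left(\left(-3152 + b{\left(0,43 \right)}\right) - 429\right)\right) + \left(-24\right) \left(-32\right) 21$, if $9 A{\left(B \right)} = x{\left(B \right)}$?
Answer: $10542$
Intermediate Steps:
$A{\left(B \right)} = \frac{B}{9}$
$b{\left(X,H \right)} = \frac{8 X}{9}$ ($b{\left(X,H \right)} = \frac{X}{9} \left(3 + 5\right) = \frac{X}{9} \cdot 8 = \frac{8 X}{9}$)
$\left(\left(\left(-48\right) 43 + 59\right) + \left(\left(-3152 + b{\left(0,43 \right)}\right) - 429\right)\right) + \left(-24\right) \left(-32\right) 21 = \left(\left(\left(-48\right) 43 + 59\right) + \left(\left(-3152 + \frac{8}{9} \cdot 0\right) - 429\right)\right) + \left(-24\right) \left(-32\right) 21 = \left(\left(-2064 + 59\right) + \left(\left(-3152 + 0\right) - 429\right)\right) + 768 \cdot 21 = \left(-2005 - 3581\right) + 16128 = -5586 + 16128 = 10542$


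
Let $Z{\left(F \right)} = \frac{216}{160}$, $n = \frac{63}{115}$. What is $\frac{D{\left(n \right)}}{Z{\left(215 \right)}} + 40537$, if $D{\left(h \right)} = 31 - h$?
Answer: $\frac{25187485}{621} \approx 40560.0$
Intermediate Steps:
$n = \frac{63}{115}$ ($n = 63 \cdot \frac{1}{115} = \frac{63}{115} \approx 0.54783$)
$Z{\left(F \right)} = \frac{27}{20}$ ($Z{\left(F \right)} = 216 \cdot \frac{1}{160} = \frac{27}{20}$)
$\frac{D{\left(n \right)}}{Z{\left(215 \right)}} + 40537 = \frac{31 - \frac{63}{115}}{\frac{27}{20}} + 40537 = \left(31 - \frac{63}{115}\right) \frac{20}{27} + 40537 = \frac{3502}{115} \cdot \frac{20}{27} + 40537 = \frac{14008}{621} + 40537 = \frac{25187485}{621}$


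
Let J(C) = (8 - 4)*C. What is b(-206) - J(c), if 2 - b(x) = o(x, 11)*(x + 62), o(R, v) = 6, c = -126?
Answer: 1370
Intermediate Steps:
b(x) = -370 - 6*x (b(x) = 2 - 6*(x + 62) = 2 - 6*(62 + x) = 2 - (372 + 6*x) = 2 + (-372 - 6*x) = -370 - 6*x)
J(C) = 4*C
b(-206) - J(c) = (-370 - 6*(-206)) - 4*(-126) = (-370 + 1236) - 1*(-504) = 866 + 504 = 1370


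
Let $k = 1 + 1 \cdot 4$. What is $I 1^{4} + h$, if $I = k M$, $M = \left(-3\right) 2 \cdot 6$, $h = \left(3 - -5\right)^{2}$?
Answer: $-116$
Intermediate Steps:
$h = 64$ ($h = \left(3 + 5\right)^{2} = 8^{2} = 64$)
$M = -36$ ($M = \left(-6\right) 6 = -36$)
$k = 5$ ($k = 1 + 4 = 5$)
$I = -180$ ($I = 5 \left(-36\right) = -180$)
$I 1^{4} + h = - 180 \cdot 1^{4} + 64 = \left(-180\right) 1 + 64 = -180 + 64 = -116$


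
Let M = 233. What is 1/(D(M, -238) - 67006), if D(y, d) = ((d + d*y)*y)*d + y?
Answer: 1/3088277395 ≈ 3.2380e-10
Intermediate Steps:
D(y, d) = y + d*y*(d + d*y) (D(y, d) = (y*(d + d*y))*d + y = d*y*(d + d*y) + y = y + d*y*(d + d*y))
1/(D(M, -238) - 67006) = 1/(233*(1 + (-238)**2 + 233*(-238)**2) - 67006) = 1/(233*(1 + 56644 + 233*56644) - 67006) = 1/(233*(1 + 56644 + 13198052) - 67006) = 1/(233*13254697 - 67006) = 1/(3088344401 - 67006) = 1/3088277395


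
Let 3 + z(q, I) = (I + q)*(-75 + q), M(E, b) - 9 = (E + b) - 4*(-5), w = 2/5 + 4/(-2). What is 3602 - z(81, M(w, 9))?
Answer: 14503/5 ≈ 2900.6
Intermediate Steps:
w = -8/5 (w = 2*(1/5) + 4*(-1/2) = 2/5 - 2 = -8/5 ≈ -1.6000)
M(E, b) = 29 + E + b (M(E, b) = 9 + ((E + b) - 4*(-5)) = 9 + ((E + b) + 20) = 9 + (20 + E + b) = 29 + E + b)
z(q, I) = -3 + (-75 + q)*(I + q) (z(q, I) = -3 + (I + q)*(-75 + q) = -3 + (-75 + q)*(I + q))
3602 - z(81, M(w, 9)) = 3602 - (-3 + 81**2 - 75*(29 - 8/5 + 9) - 75*81 + (29 - 8/5 + 9)*81) = 3602 - (-3 + 6561 - 75*182/5 - 6075 + (182/5)*81) = 3602 - (-3 + 6561 - 2730 - 6075 + 14742/5) = 3602 - 1*3507/5 = 3602 - 3507/5 = 14503/5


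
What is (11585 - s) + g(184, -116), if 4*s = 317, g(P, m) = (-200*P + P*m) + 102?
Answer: -186145/4 ≈ -46536.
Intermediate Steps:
g(P, m) = 102 - 200*P + P*m
s = 317/4 (s = (1/4)*317 = 317/4 ≈ 79.250)
(11585 - s) + g(184, -116) = (11585 - 1*317/4) + (102 - 200*184 + 184*(-116)) = (11585 - 317/4) + (102 - 36800 - 21344) = 46023/4 - 58042 = -186145/4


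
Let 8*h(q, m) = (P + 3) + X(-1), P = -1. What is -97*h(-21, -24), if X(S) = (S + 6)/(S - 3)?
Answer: -291/32 ≈ -9.0938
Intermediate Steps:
X(S) = (6 + S)/(-3 + S)
h(q, m) = 3/32 (h(q, m) = ((-1 + 3) + (6 - 1)/(-3 - 1))/8 = (2 + 5/(-4))/8 = (2 - 1/4*5)/8 = (2 - 5/4)/8 = (1/8)*(3/4) = 3/32)
-97*h(-21, -24) = -97*3/32 = -291/32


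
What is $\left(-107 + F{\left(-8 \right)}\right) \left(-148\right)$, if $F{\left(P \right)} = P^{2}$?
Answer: $6364$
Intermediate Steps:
$\left(-107 + F{\left(-8 \right)}\right) \left(-148\right) = \left(-107 + \left(-8\right)^{2}\right) \left(-148\right) = \left(-107 + 64\right) \left(-148\right) = \left(-43\right) \left(-148\right) = 6364$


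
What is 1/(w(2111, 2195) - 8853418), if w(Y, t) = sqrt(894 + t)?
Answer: -8853418/78383010279635 - sqrt(3089)/78383010279635 ≈ -1.1295e-7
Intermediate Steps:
1/(w(2111, 2195) - 8853418) = 1/(sqrt(894 + 2195) - 8853418) = 1/(sqrt(3089) - 8853418) = 1/(-8853418 + sqrt(3089))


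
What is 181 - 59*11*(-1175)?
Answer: 762756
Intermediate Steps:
181 - 59*11*(-1175) = 181 - 649*(-1175) = 181 + 762575 = 762756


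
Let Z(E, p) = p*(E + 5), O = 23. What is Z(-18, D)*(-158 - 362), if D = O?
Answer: 155480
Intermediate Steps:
D = 23
Z(E, p) = p*(5 + E)
Z(-18, D)*(-158 - 362) = (23*(5 - 18))*(-158 - 362) = (23*(-13))*(-520) = -299*(-520) = 155480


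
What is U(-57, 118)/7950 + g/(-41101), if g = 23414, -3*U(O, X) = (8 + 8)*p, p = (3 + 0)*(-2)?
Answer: -4017958/7103325 ≈ -0.56564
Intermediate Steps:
p = -6 (p = 3*(-2) = -6)
U(O, X) = 32 (U(O, X) = -(8 + 8)*(-6)/3 = -16*(-6)/3 = -⅓*(-96) = 32)
U(-57, 118)/7950 + g/(-41101) = 32/7950 + 23414/(-41101) = 32*(1/7950) + 23414*(-1/41101) = 16/3975 - 1018/1787 = -4017958/7103325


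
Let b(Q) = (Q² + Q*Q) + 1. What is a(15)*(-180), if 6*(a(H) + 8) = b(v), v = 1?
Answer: 1350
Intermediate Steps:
b(Q) = 1 + 2*Q² (b(Q) = (Q² + Q²) + 1 = 2*Q² + 1 = 1 + 2*Q²)
a(H) = -15/2 (a(H) = -8 + (1 + 2*1²)/6 = -8 + (1 + 2*1)/6 = -8 + (1 + 2)/6 = -8 + (⅙)*3 = -8 + ½ = -15/2)
a(15)*(-180) = -15/2*(-180) = 1350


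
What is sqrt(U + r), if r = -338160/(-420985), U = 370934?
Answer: sqrt(2629606825653110)/84197 ≈ 609.04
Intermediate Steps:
r = 67632/84197 (r = -338160*(-1/420985) = 67632/84197 ≈ 0.80326)
sqrt(U + r) = sqrt(370934 + 67632/84197) = sqrt(31231597630/84197) = sqrt(2629606825653110)/84197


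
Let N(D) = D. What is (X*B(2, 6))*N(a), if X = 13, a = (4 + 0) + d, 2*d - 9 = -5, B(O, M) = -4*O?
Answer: -624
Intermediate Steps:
d = 2 (d = 9/2 + (1/2)*(-5) = 9/2 - 5/2 = 2)
a = 6 (a = (4 + 0) + 2 = 4 + 2 = 6)
(X*B(2, 6))*N(a) = (13*(-4*2))*6 = (13*(-8))*6 = -104*6 = -624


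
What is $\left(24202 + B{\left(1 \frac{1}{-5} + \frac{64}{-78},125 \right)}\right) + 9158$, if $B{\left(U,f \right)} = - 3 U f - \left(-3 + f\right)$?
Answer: $\frac{437069}{13} \approx 33621.0$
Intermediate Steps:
$B{\left(U,f \right)} = 3 - f - 3 U f$ ($B{\left(U,f \right)} = - 3 U f - \left(-3 + f\right) = 3 - f - 3 U f$)
$\left(24202 + B{\left(1 \frac{1}{-5} + \frac{64}{-78},125 \right)}\right) + 9158 = \left(24202 - \left(122 + 3 \left(1 \frac{1}{-5} + \frac{64}{-78}\right) 125\right)\right) + 9158 = \left(24202 - \left(122 + 3 \left(1 \left(- \frac{1}{5}\right) + 64 \left(- \frac{1}{78}\right)\right) 125\right)\right) + 9158 = \left(24202 - \left(122 + 3 \left(- \frac{1}{5} - \frac{32}{39}\right) 125\right)\right) + 9158 = \left(24202 - \left(122 - \frac{4975}{13}\right)\right) + 9158 = \left(24202 + \left(3 - 125 + \frac{4975}{13}\right)\right) + 9158 = \left(24202 + \frac{3389}{13}\right) + 9158 = \frac{318015}{13} + 9158 = \frac{437069}{13}$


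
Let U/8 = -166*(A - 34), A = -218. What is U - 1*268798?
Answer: 65858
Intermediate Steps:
U = 334656 (U = 8*(-166*(-218 - 34)) = 8*(-166*(-252)) = 8*41832 = 334656)
U - 1*268798 = 334656 - 1*268798 = 334656 - 268798 = 65858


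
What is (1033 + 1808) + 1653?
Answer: 4494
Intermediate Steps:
(1033 + 1808) + 1653 = 2841 + 1653 = 4494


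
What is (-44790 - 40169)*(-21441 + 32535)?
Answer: -942535146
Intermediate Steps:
(-44790 - 40169)*(-21441 + 32535) = -84959*11094 = -942535146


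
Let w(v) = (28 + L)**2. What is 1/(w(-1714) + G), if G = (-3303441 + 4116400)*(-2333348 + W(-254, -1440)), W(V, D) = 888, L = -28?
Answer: -1/1896194349140 ≈ -5.2737e-13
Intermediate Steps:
w(v) = 0 (w(v) = (28 - 28)**2 = 0**2 = 0)
G = -1896194349140 (G = (-3303441 + 4116400)*(-2333348 + 888) = 812959*(-2332460) = -1896194349140)
1/(w(-1714) + G) = 1/(0 - 1896194349140) = 1/(-1896194349140) = -1/1896194349140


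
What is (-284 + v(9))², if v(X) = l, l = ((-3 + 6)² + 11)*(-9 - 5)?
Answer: 318096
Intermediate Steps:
l = -280 (l = (3² + 11)*(-14) = (9 + 11)*(-14) = 20*(-14) = -280)
v(X) = -280
(-284 + v(9))² = (-284 - 280)² = (-564)² = 318096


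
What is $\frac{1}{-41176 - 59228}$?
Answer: $- \frac{1}{100404} \approx -9.9598 \cdot 10^{-6}$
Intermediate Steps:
$\frac{1}{-41176 - 59228} = \frac{1}{-100404} = - \frac{1}{100404}$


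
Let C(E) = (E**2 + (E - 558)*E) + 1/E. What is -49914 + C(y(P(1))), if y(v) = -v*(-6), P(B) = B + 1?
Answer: -675863/12 ≈ -56322.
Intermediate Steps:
P(B) = 1 + B
y(v) = 6*v
C(E) = 1/E + E**2 + E*(-558 + E) (C(E) = (E**2 + (-558 + E)*E) + 1/E = (E**2 + E*(-558 + E)) + 1/E = 1/E + E**2 + E*(-558 + E))
-49914 + C(y(P(1))) = -49914 + (1 + 2*(6*(1 + 1))**2*(-279 + 6*(1 + 1)))/((6*(1 + 1))) = -49914 + (1 + 2*(6*2)**2*(-279 + 6*2))/((6*2)) = -49914 + (1 + 2*12**2*(-279 + 12))/12 = -49914 + (1 + 2*144*(-267))/12 = -49914 + (1 - 76896)/12 = -49914 + (1/12)*(-76895) = -49914 - 76895/12 = -675863/12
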